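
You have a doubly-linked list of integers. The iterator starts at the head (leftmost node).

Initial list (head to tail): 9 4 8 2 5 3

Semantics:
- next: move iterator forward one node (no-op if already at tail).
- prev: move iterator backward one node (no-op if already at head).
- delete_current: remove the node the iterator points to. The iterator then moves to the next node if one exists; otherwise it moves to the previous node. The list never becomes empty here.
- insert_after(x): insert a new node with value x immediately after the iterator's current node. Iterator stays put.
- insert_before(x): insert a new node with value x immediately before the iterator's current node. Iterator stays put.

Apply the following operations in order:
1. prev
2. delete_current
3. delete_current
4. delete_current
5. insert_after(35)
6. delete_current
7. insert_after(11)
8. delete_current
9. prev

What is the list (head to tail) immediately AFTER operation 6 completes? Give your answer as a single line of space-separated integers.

After 1 (prev): list=[9, 4, 8, 2, 5, 3] cursor@9
After 2 (delete_current): list=[4, 8, 2, 5, 3] cursor@4
After 3 (delete_current): list=[8, 2, 5, 3] cursor@8
After 4 (delete_current): list=[2, 5, 3] cursor@2
After 5 (insert_after(35)): list=[2, 35, 5, 3] cursor@2
After 6 (delete_current): list=[35, 5, 3] cursor@35

Answer: 35 5 3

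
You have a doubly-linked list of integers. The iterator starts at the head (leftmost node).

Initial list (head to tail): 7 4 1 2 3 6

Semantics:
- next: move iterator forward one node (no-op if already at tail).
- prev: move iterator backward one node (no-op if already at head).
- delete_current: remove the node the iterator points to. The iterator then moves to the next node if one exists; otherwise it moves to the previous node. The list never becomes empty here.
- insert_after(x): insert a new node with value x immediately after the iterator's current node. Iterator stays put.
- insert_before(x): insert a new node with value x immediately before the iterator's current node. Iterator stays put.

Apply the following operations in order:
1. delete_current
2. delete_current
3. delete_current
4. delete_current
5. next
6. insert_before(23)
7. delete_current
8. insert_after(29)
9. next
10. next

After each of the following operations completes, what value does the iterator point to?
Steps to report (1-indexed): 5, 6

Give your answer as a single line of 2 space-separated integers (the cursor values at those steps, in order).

Answer: 6 6

Derivation:
After 1 (delete_current): list=[4, 1, 2, 3, 6] cursor@4
After 2 (delete_current): list=[1, 2, 3, 6] cursor@1
After 3 (delete_current): list=[2, 3, 6] cursor@2
After 4 (delete_current): list=[3, 6] cursor@3
After 5 (next): list=[3, 6] cursor@6
After 6 (insert_before(23)): list=[3, 23, 6] cursor@6
After 7 (delete_current): list=[3, 23] cursor@23
After 8 (insert_after(29)): list=[3, 23, 29] cursor@23
After 9 (next): list=[3, 23, 29] cursor@29
After 10 (next): list=[3, 23, 29] cursor@29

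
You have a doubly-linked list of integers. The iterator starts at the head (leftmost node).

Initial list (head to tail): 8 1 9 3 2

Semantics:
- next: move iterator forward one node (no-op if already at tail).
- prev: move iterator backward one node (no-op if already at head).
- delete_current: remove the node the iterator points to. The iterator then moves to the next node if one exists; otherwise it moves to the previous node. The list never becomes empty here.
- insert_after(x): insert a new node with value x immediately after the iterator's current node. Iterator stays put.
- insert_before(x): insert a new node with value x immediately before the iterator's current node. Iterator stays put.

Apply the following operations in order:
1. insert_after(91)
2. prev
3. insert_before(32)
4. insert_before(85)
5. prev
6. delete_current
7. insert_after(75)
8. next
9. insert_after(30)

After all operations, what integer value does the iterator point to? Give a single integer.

Answer: 75

Derivation:
After 1 (insert_after(91)): list=[8, 91, 1, 9, 3, 2] cursor@8
After 2 (prev): list=[8, 91, 1, 9, 3, 2] cursor@8
After 3 (insert_before(32)): list=[32, 8, 91, 1, 9, 3, 2] cursor@8
After 4 (insert_before(85)): list=[32, 85, 8, 91, 1, 9, 3, 2] cursor@8
After 5 (prev): list=[32, 85, 8, 91, 1, 9, 3, 2] cursor@85
After 6 (delete_current): list=[32, 8, 91, 1, 9, 3, 2] cursor@8
After 7 (insert_after(75)): list=[32, 8, 75, 91, 1, 9, 3, 2] cursor@8
After 8 (next): list=[32, 8, 75, 91, 1, 9, 3, 2] cursor@75
After 9 (insert_after(30)): list=[32, 8, 75, 30, 91, 1, 9, 3, 2] cursor@75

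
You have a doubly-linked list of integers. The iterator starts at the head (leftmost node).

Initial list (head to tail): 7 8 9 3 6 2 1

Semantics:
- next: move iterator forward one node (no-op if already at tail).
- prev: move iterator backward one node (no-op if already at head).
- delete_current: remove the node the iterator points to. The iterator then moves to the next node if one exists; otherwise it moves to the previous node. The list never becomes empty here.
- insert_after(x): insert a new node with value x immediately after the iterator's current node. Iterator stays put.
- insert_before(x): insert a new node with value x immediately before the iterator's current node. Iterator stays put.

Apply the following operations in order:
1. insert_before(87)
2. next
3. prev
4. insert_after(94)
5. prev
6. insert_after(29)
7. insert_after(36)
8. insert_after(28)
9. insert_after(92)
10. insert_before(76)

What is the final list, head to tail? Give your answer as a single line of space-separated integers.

Answer: 76 87 92 28 36 29 7 94 8 9 3 6 2 1

Derivation:
After 1 (insert_before(87)): list=[87, 7, 8, 9, 3, 6, 2, 1] cursor@7
After 2 (next): list=[87, 7, 8, 9, 3, 6, 2, 1] cursor@8
After 3 (prev): list=[87, 7, 8, 9, 3, 6, 2, 1] cursor@7
After 4 (insert_after(94)): list=[87, 7, 94, 8, 9, 3, 6, 2, 1] cursor@7
After 5 (prev): list=[87, 7, 94, 8, 9, 3, 6, 2, 1] cursor@87
After 6 (insert_after(29)): list=[87, 29, 7, 94, 8, 9, 3, 6, 2, 1] cursor@87
After 7 (insert_after(36)): list=[87, 36, 29, 7, 94, 8, 9, 3, 6, 2, 1] cursor@87
After 8 (insert_after(28)): list=[87, 28, 36, 29, 7, 94, 8, 9, 3, 6, 2, 1] cursor@87
After 9 (insert_after(92)): list=[87, 92, 28, 36, 29, 7, 94, 8, 9, 3, 6, 2, 1] cursor@87
After 10 (insert_before(76)): list=[76, 87, 92, 28, 36, 29, 7, 94, 8, 9, 3, 6, 2, 1] cursor@87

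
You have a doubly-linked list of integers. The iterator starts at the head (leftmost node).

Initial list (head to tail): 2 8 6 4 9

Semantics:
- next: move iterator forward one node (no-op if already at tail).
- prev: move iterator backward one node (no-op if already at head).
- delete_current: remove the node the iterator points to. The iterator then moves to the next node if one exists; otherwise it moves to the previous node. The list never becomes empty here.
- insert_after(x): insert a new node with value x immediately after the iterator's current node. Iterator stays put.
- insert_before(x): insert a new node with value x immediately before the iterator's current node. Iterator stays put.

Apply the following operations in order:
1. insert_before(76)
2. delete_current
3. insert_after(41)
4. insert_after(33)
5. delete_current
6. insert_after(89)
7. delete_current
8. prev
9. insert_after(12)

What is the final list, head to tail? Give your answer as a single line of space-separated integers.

After 1 (insert_before(76)): list=[76, 2, 8, 6, 4, 9] cursor@2
After 2 (delete_current): list=[76, 8, 6, 4, 9] cursor@8
After 3 (insert_after(41)): list=[76, 8, 41, 6, 4, 9] cursor@8
After 4 (insert_after(33)): list=[76, 8, 33, 41, 6, 4, 9] cursor@8
After 5 (delete_current): list=[76, 33, 41, 6, 4, 9] cursor@33
After 6 (insert_after(89)): list=[76, 33, 89, 41, 6, 4, 9] cursor@33
After 7 (delete_current): list=[76, 89, 41, 6, 4, 9] cursor@89
After 8 (prev): list=[76, 89, 41, 6, 4, 9] cursor@76
After 9 (insert_after(12)): list=[76, 12, 89, 41, 6, 4, 9] cursor@76

Answer: 76 12 89 41 6 4 9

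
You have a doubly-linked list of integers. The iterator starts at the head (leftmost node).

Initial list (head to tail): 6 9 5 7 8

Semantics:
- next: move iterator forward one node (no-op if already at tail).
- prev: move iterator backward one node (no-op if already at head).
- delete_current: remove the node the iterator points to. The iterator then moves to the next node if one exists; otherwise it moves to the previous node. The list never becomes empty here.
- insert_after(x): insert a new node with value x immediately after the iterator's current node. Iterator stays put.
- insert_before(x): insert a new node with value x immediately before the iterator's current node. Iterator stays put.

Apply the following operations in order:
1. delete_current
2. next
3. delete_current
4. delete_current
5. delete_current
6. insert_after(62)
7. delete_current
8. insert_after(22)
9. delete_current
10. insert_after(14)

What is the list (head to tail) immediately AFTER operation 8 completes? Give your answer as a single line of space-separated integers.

After 1 (delete_current): list=[9, 5, 7, 8] cursor@9
After 2 (next): list=[9, 5, 7, 8] cursor@5
After 3 (delete_current): list=[9, 7, 8] cursor@7
After 4 (delete_current): list=[9, 8] cursor@8
After 5 (delete_current): list=[9] cursor@9
After 6 (insert_after(62)): list=[9, 62] cursor@9
After 7 (delete_current): list=[62] cursor@62
After 8 (insert_after(22)): list=[62, 22] cursor@62

Answer: 62 22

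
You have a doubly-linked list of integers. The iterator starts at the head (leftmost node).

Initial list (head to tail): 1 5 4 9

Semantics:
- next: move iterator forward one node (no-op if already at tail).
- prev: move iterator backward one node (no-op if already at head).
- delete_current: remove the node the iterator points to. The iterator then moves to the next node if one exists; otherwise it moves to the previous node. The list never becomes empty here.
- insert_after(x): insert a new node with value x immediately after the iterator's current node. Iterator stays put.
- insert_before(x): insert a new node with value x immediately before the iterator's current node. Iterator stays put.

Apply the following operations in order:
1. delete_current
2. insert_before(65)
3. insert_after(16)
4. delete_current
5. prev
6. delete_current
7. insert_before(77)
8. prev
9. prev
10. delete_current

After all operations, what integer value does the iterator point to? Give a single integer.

After 1 (delete_current): list=[5, 4, 9] cursor@5
After 2 (insert_before(65)): list=[65, 5, 4, 9] cursor@5
After 3 (insert_after(16)): list=[65, 5, 16, 4, 9] cursor@5
After 4 (delete_current): list=[65, 16, 4, 9] cursor@16
After 5 (prev): list=[65, 16, 4, 9] cursor@65
After 6 (delete_current): list=[16, 4, 9] cursor@16
After 7 (insert_before(77)): list=[77, 16, 4, 9] cursor@16
After 8 (prev): list=[77, 16, 4, 9] cursor@77
After 9 (prev): list=[77, 16, 4, 9] cursor@77
After 10 (delete_current): list=[16, 4, 9] cursor@16

Answer: 16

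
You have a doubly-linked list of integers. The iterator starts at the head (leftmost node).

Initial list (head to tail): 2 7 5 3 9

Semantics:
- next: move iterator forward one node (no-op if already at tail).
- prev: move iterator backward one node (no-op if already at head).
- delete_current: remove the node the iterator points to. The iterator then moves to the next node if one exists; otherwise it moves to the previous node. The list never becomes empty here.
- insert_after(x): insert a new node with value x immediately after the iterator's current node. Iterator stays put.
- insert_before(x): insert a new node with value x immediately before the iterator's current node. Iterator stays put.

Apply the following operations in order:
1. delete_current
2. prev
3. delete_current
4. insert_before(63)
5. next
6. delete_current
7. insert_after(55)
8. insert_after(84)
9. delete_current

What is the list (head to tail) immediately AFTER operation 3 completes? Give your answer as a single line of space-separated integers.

After 1 (delete_current): list=[7, 5, 3, 9] cursor@7
After 2 (prev): list=[7, 5, 3, 9] cursor@7
After 3 (delete_current): list=[5, 3, 9] cursor@5

Answer: 5 3 9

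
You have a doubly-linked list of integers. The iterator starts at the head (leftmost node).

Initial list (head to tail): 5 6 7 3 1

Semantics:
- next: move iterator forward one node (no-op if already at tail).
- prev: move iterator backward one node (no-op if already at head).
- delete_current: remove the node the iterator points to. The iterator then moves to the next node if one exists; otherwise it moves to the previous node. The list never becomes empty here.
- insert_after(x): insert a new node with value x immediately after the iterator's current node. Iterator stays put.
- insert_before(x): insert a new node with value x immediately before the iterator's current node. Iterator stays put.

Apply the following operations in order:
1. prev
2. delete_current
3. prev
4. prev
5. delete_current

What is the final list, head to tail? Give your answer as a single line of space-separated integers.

Answer: 7 3 1

Derivation:
After 1 (prev): list=[5, 6, 7, 3, 1] cursor@5
After 2 (delete_current): list=[6, 7, 3, 1] cursor@6
After 3 (prev): list=[6, 7, 3, 1] cursor@6
After 4 (prev): list=[6, 7, 3, 1] cursor@6
After 5 (delete_current): list=[7, 3, 1] cursor@7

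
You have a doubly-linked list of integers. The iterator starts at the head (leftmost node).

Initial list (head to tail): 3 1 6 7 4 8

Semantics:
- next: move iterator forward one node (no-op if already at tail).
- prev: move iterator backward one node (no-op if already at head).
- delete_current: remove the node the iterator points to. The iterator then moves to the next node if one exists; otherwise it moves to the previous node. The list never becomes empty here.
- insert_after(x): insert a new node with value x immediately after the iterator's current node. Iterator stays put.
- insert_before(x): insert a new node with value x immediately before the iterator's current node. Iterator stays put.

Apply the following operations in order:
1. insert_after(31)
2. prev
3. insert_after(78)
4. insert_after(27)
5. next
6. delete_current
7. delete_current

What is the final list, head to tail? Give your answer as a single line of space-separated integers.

Answer: 3 31 1 6 7 4 8

Derivation:
After 1 (insert_after(31)): list=[3, 31, 1, 6, 7, 4, 8] cursor@3
After 2 (prev): list=[3, 31, 1, 6, 7, 4, 8] cursor@3
After 3 (insert_after(78)): list=[3, 78, 31, 1, 6, 7, 4, 8] cursor@3
After 4 (insert_after(27)): list=[3, 27, 78, 31, 1, 6, 7, 4, 8] cursor@3
After 5 (next): list=[3, 27, 78, 31, 1, 6, 7, 4, 8] cursor@27
After 6 (delete_current): list=[3, 78, 31, 1, 6, 7, 4, 8] cursor@78
After 7 (delete_current): list=[3, 31, 1, 6, 7, 4, 8] cursor@31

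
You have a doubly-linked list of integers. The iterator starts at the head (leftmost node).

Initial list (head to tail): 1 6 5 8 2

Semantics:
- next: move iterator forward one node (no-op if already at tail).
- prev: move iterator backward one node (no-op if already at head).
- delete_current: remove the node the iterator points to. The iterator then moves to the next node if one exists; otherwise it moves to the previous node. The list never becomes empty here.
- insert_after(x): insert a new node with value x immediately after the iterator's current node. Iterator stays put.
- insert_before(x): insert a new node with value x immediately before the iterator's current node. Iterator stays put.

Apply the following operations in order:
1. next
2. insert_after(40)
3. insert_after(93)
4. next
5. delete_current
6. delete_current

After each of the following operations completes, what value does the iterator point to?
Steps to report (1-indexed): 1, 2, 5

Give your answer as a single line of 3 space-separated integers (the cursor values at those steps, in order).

After 1 (next): list=[1, 6, 5, 8, 2] cursor@6
After 2 (insert_after(40)): list=[1, 6, 40, 5, 8, 2] cursor@6
After 3 (insert_after(93)): list=[1, 6, 93, 40, 5, 8, 2] cursor@6
After 4 (next): list=[1, 6, 93, 40, 5, 8, 2] cursor@93
After 5 (delete_current): list=[1, 6, 40, 5, 8, 2] cursor@40
After 6 (delete_current): list=[1, 6, 5, 8, 2] cursor@5

Answer: 6 6 40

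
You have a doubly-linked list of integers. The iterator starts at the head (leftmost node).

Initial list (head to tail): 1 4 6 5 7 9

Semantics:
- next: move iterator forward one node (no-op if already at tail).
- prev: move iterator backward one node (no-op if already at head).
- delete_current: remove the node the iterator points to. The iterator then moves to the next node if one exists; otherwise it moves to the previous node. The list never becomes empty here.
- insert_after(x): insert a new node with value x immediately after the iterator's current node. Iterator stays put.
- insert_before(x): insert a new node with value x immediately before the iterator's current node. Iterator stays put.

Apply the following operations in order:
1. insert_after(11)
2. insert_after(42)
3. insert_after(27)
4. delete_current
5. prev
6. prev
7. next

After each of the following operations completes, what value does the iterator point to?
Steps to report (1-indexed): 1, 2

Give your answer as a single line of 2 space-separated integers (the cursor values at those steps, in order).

After 1 (insert_after(11)): list=[1, 11, 4, 6, 5, 7, 9] cursor@1
After 2 (insert_after(42)): list=[1, 42, 11, 4, 6, 5, 7, 9] cursor@1
After 3 (insert_after(27)): list=[1, 27, 42, 11, 4, 6, 5, 7, 9] cursor@1
After 4 (delete_current): list=[27, 42, 11, 4, 6, 5, 7, 9] cursor@27
After 5 (prev): list=[27, 42, 11, 4, 6, 5, 7, 9] cursor@27
After 6 (prev): list=[27, 42, 11, 4, 6, 5, 7, 9] cursor@27
After 7 (next): list=[27, 42, 11, 4, 6, 5, 7, 9] cursor@42

Answer: 1 1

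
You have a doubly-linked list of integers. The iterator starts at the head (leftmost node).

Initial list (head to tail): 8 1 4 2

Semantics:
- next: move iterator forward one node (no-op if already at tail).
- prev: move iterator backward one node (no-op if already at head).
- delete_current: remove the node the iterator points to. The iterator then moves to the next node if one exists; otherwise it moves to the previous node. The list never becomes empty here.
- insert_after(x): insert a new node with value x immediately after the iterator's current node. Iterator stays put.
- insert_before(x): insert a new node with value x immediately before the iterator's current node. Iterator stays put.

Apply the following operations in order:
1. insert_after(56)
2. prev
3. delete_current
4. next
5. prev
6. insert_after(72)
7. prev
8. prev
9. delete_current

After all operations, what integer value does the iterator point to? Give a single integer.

Answer: 72

Derivation:
After 1 (insert_after(56)): list=[8, 56, 1, 4, 2] cursor@8
After 2 (prev): list=[8, 56, 1, 4, 2] cursor@8
After 3 (delete_current): list=[56, 1, 4, 2] cursor@56
After 4 (next): list=[56, 1, 4, 2] cursor@1
After 5 (prev): list=[56, 1, 4, 2] cursor@56
After 6 (insert_after(72)): list=[56, 72, 1, 4, 2] cursor@56
After 7 (prev): list=[56, 72, 1, 4, 2] cursor@56
After 8 (prev): list=[56, 72, 1, 4, 2] cursor@56
After 9 (delete_current): list=[72, 1, 4, 2] cursor@72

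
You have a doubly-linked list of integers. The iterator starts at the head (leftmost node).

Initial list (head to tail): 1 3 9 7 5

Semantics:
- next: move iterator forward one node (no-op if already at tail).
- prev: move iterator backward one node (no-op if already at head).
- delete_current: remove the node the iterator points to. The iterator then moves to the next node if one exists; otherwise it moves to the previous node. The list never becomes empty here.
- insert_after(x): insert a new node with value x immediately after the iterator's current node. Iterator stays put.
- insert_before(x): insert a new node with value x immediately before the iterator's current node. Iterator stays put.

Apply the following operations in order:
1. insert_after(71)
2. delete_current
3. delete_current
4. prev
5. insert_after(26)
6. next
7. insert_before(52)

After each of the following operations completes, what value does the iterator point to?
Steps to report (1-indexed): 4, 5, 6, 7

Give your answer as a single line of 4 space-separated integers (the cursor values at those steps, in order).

Answer: 3 3 26 26

Derivation:
After 1 (insert_after(71)): list=[1, 71, 3, 9, 7, 5] cursor@1
After 2 (delete_current): list=[71, 3, 9, 7, 5] cursor@71
After 3 (delete_current): list=[3, 9, 7, 5] cursor@3
After 4 (prev): list=[3, 9, 7, 5] cursor@3
After 5 (insert_after(26)): list=[3, 26, 9, 7, 5] cursor@3
After 6 (next): list=[3, 26, 9, 7, 5] cursor@26
After 7 (insert_before(52)): list=[3, 52, 26, 9, 7, 5] cursor@26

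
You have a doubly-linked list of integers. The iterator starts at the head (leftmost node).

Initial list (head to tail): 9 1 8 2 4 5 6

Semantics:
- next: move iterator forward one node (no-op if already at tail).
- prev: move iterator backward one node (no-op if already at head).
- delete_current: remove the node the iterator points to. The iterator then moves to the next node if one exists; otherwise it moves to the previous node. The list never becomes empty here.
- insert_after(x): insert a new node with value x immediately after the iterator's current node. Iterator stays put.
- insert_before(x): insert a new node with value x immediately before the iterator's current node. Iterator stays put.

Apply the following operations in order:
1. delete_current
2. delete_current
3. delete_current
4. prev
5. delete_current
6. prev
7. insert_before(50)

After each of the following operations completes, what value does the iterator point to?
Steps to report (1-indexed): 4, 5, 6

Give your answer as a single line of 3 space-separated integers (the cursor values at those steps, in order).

Answer: 2 4 4

Derivation:
After 1 (delete_current): list=[1, 8, 2, 4, 5, 6] cursor@1
After 2 (delete_current): list=[8, 2, 4, 5, 6] cursor@8
After 3 (delete_current): list=[2, 4, 5, 6] cursor@2
After 4 (prev): list=[2, 4, 5, 6] cursor@2
After 5 (delete_current): list=[4, 5, 6] cursor@4
After 6 (prev): list=[4, 5, 6] cursor@4
After 7 (insert_before(50)): list=[50, 4, 5, 6] cursor@4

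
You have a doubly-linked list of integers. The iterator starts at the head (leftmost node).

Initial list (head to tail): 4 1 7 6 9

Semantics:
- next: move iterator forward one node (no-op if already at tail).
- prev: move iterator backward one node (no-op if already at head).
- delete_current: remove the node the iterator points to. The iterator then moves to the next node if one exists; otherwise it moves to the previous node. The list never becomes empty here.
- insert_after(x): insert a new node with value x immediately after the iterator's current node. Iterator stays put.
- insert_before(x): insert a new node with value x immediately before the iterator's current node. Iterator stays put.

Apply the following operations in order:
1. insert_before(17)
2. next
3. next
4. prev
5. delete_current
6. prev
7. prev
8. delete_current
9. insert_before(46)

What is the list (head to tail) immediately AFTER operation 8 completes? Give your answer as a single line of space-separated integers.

Answer: 4 7 6 9

Derivation:
After 1 (insert_before(17)): list=[17, 4, 1, 7, 6, 9] cursor@4
After 2 (next): list=[17, 4, 1, 7, 6, 9] cursor@1
After 3 (next): list=[17, 4, 1, 7, 6, 9] cursor@7
After 4 (prev): list=[17, 4, 1, 7, 6, 9] cursor@1
After 5 (delete_current): list=[17, 4, 7, 6, 9] cursor@7
After 6 (prev): list=[17, 4, 7, 6, 9] cursor@4
After 7 (prev): list=[17, 4, 7, 6, 9] cursor@17
After 8 (delete_current): list=[4, 7, 6, 9] cursor@4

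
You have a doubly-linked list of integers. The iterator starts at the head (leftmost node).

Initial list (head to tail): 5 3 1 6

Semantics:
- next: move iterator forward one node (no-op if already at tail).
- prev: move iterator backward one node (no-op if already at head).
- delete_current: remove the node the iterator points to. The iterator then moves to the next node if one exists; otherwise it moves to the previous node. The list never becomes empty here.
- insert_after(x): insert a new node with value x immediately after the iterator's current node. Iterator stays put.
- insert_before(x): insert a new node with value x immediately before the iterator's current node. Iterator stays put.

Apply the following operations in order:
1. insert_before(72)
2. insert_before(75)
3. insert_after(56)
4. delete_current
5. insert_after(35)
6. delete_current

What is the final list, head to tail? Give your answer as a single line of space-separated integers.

Answer: 72 75 35 3 1 6

Derivation:
After 1 (insert_before(72)): list=[72, 5, 3, 1, 6] cursor@5
After 2 (insert_before(75)): list=[72, 75, 5, 3, 1, 6] cursor@5
After 3 (insert_after(56)): list=[72, 75, 5, 56, 3, 1, 6] cursor@5
After 4 (delete_current): list=[72, 75, 56, 3, 1, 6] cursor@56
After 5 (insert_after(35)): list=[72, 75, 56, 35, 3, 1, 6] cursor@56
After 6 (delete_current): list=[72, 75, 35, 3, 1, 6] cursor@35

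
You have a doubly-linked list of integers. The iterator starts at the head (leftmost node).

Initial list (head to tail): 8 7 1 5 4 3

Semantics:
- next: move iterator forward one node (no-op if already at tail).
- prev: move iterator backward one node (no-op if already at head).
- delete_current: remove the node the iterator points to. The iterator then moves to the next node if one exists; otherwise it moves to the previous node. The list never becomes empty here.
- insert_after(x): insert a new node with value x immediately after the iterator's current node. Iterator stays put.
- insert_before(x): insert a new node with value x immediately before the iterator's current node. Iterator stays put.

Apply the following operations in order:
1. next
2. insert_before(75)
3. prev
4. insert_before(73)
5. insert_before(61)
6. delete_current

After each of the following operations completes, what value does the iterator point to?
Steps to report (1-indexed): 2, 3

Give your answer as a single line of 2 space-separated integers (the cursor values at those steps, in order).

Answer: 7 75

Derivation:
After 1 (next): list=[8, 7, 1, 5, 4, 3] cursor@7
After 2 (insert_before(75)): list=[8, 75, 7, 1, 5, 4, 3] cursor@7
After 3 (prev): list=[8, 75, 7, 1, 5, 4, 3] cursor@75
After 4 (insert_before(73)): list=[8, 73, 75, 7, 1, 5, 4, 3] cursor@75
After 5 (insert_before(61)): list=[8, 73, 61, 75, 7, 1, 5, 4, 3] cursor@75
After 6 (delete_current): list=[8, 73, 61, 7, 1, 5, 4, 3] cursor@7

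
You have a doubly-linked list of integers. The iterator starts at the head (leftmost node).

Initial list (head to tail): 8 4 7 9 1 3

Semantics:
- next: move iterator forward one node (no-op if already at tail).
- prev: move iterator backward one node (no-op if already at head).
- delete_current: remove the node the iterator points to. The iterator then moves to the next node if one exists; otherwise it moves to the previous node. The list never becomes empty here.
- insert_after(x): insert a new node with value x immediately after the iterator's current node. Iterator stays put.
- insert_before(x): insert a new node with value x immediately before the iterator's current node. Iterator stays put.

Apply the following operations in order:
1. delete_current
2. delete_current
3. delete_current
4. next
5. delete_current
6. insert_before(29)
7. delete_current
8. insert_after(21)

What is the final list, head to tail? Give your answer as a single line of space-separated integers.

Answer: 9 29 21

Derivation:
After 1 (delete_current): list=[4, 7, 9, 1, 3] cursor@4
After 2 (delete_current): list=[7, 9, 1, 3] cursor@7
After 3 (delete_current): list=[9, 1, 3] cursor@9
After 4 (next): list=[9, 1, 3] cursor@1
After 5 (delete_current): list=[9, 3] cursor@3
After 6 (insert_before(29)): list=[9, 29, 3] cursor@3
After 7 (delete_current): list=[9, 29] cursor@29
After 8 (insert_after(21)): list=[9, 29, 21] cursor@29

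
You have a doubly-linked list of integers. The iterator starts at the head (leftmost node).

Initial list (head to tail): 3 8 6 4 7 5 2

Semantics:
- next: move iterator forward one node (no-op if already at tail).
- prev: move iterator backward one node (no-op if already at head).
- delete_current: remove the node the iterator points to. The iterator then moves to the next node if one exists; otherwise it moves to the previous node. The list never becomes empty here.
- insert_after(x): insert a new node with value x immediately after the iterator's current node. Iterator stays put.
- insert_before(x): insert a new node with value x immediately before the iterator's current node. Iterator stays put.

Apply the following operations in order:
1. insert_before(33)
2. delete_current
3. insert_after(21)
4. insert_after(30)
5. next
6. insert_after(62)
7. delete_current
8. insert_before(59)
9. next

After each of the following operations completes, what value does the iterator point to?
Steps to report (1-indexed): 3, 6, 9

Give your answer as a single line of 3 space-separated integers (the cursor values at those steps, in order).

Answer: 8 30 21

Derivation:
After 1 (insert_before(33)): list=[33, 3, 8, 6, 4, 7, 5, 2] cursor@3
After 2 (delete_current): list=[33, 8, 6, 4, 7, 5, 2] cursor@8
After 3 (insert_after(21)): list=[33, 8, 21, 6, 4, 7, 5, 2] cursor@8
After 4 (insert_after(30)): list=[33, 8, 30, 21, 6, 4, 7, 5, 2] cursor@8
After 5 (next): list=[33, 8, 30, 21, 6, 4, 7, 5, 2] cursor@30
After 6 (insert_after(62)): list=[33, 8, 30, 62, 21, 6, 4, 7, 5, 2] cursor@30
After 7 (delete_current): list=[33, 8, 62, 21, 6, 4, 7, 5, 2] cursor@62
After 8 (insert_before(59)): list=[33, 8, 59, 62, 21, 6, 4, 7, 5, 2] cursor@62
After 9 (next): list=[33, 8, 59, 62, 21, 6, 4, 7, 5, 2] cursor@21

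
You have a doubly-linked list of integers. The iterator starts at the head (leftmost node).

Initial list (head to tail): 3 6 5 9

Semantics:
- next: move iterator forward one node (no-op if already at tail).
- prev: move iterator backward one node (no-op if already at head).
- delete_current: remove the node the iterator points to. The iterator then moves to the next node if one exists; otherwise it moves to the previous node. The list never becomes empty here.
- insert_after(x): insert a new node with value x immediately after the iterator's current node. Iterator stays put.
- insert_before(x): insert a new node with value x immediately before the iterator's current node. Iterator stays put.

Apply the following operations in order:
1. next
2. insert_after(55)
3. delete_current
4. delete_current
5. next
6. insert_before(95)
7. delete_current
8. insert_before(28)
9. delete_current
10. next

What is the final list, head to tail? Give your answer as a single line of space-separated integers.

Answer: 3 5 28

Derivation:
After 1 (next): list=[3, 6, 5, 9] cursor@6
After 2 (insert_after(55)): list=[3, 6, 55, 5, 9] cursor@6
After 3 (delete_current): list=[3, 55, 5, 9] cursor@55
After 4 (delete_current): list=[3, 5, 9] cursor@5
After 5 (next): list=[3, 5, 9] cursor@9
After 6 (insert_before(95)): list=[3, 5, 95, 9] cursor@9
After 7 (delete_current): list=[3, 5, 95] cursor@95
After 8 (insert_before(28)): list=[3, 5, 28, 95] cursor@95
After 9 (delete_current): list=[3, 5, 28] cursor@28
After 10 (next): list=[3, 5, 28] cursor@28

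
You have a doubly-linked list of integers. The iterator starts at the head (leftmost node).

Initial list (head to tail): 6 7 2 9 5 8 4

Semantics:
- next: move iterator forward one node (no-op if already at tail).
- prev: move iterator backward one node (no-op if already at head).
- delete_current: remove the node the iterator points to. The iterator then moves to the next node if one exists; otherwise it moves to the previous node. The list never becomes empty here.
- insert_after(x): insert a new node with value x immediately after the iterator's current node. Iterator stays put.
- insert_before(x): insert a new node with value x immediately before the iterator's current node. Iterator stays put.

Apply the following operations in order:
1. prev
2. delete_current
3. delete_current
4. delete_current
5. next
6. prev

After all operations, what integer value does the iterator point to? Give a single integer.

Answer: 9

Derivation:
After 1 (prev): list=[6, 7, 2, 9, 5, 8, 4] cursor@6
After 2 (delete_current): list=[7, 2, 9, 5, 8, 4] cursor@7
After 3 (delete_current): list=[2, 9, 5, 8, 4] cursor@2
After 4 (delete_current): list=[9, 5, 8, 4] cursor@9
After 5 (next): list=[9, 5, 8, 4] cursor@5
After 6 (prev): list=[9, 5, 8, 4] cursor@9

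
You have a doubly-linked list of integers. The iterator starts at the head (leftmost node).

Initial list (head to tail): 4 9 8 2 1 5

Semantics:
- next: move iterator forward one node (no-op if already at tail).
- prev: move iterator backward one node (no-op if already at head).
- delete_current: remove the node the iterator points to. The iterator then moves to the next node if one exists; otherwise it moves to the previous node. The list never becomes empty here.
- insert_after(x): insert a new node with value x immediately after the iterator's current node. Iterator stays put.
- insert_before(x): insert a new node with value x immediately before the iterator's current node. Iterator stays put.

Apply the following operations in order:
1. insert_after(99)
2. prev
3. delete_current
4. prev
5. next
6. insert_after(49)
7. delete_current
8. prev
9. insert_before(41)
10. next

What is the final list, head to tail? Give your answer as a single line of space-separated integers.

After 1 (insert_after(99)): list=[4, 99, 9, 8, 2, 1, 5] cursor@4
After 2 (prev): list=[4, 99, 9, 8, 2, 1, 5] cursor@4
After 3 (delete_current): list=[99, 9, 8, 2, 1, 5] cursor@99
After 4 (prev): list=[99, 9, 8, 2, 1, 5] cursor@99
After 5 (next): list=[99, 9, 8, 2, 1, 5] cursor@9
After 6 (insert_after(49)): list=[99, 9, 49, 8, 2, 1, 5] cursor@9
After 7 (delete_current): list=[99, 49, 8, 2, 1, 5] cursor@49
After 8 (prev): list=[99, 49, 8, 2, 1, 5] cursor@99
After 9 (insert_before(41)): list=[41, 99, 49, 8, 2, 1, 5] cursor@99
After 10 (next): list=[41, 99, 49, 8, 2, 1, 5] cursor@49

Answer: 41 99 49 8 2 1 5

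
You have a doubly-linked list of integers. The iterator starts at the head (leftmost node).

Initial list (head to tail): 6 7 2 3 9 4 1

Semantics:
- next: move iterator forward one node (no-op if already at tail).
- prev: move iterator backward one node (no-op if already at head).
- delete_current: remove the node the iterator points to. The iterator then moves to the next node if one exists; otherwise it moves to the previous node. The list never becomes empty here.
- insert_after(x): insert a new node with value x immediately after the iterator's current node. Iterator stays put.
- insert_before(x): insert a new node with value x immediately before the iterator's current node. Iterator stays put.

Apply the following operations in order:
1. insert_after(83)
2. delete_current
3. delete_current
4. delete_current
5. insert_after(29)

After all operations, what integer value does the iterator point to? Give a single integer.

After 1 (insert_after(83)): list=[6, 83, 7, 2, 3, 9, 4, 1] cursor@6
After 2 (delete_current): list=[83, 7, 2, 3, 9, 4, 1] cursor@83
After 3 (delete_current): list=[7, 2, 3, 9, 4, 1] cursor@7
After 4 (delete_current): list=[2, 3, 9, 4, 1] cursor@2
After 5 (insert_after(29)): list=[2, 29, 3, 9, 4, 1] cursor@2

Answer: 2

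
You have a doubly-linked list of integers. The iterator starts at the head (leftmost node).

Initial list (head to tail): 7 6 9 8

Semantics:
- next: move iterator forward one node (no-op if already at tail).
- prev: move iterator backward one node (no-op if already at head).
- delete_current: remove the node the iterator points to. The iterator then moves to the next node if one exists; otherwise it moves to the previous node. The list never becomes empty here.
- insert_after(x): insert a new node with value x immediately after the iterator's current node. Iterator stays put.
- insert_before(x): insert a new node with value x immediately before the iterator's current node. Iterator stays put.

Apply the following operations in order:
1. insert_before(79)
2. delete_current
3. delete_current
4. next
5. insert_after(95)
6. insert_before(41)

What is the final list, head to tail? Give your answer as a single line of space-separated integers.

After 1 (insert_before(79)): list=[79, 7, 6, 9, 8] cursor@7
After 2 (delete_current): list=[79, 6, 9, 8] cursor@6
After 3 (delete_current): list=[79, 9, 8] cursor@9
After 4 (next): list=[79, 9, 8] cursor@8
After 5 (insert_after(95)): list=[79, 9, 8, 95] cursor@8
After 6 (insert_before(41)): list=[79, 9, 41, 8, 95] cursor@8

Answer: 79 9 41 8 95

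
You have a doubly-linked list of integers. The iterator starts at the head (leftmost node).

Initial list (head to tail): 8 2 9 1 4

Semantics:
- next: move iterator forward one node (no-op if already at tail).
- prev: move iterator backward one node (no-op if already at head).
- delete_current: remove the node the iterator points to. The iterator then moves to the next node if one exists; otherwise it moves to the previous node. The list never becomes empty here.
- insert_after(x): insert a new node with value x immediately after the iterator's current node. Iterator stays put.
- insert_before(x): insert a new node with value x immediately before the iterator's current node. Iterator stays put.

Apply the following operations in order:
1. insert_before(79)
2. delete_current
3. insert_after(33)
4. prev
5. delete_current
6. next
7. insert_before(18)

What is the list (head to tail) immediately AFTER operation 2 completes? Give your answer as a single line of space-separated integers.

Answer: 79 2 9 1 4

Derivation:
After 1 (insert_before(79)): list=[79, 8, 2, 9, 1, 4] cursor@8
After 2 (delete_current): list=[79, 2, 9, 1, 4] cursor@2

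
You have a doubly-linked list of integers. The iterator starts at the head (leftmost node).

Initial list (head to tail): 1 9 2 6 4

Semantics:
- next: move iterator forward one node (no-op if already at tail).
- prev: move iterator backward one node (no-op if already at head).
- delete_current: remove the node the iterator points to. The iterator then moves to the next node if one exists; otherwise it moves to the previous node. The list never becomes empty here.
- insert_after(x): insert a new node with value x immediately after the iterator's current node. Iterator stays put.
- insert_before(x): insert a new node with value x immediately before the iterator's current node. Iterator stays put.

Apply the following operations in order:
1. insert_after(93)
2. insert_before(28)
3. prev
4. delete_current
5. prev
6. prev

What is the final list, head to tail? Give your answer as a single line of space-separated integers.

After 1 (insert_after(93)): list=[1, 93, 9, 2, 6, 4] cursor@1
After 2 (insert_before(28)): list=[28, 1, 93, 9, 2, 6, 4] cursor@1
After 3 (prev): list=[28, 1, 93, 9, 2, 6, 4] cursor@28
After 4 (delete_current): list=[1, 93, 9, 2, 6, 4] cursor@1
After 5 (prev): list=[1, 93, 9, 2, 6, 4] cursor@1
After 6 (prev): list=[1, 93, 9, 2, 6, 4] cursor@1

Answer: 1 93 9 2 6 4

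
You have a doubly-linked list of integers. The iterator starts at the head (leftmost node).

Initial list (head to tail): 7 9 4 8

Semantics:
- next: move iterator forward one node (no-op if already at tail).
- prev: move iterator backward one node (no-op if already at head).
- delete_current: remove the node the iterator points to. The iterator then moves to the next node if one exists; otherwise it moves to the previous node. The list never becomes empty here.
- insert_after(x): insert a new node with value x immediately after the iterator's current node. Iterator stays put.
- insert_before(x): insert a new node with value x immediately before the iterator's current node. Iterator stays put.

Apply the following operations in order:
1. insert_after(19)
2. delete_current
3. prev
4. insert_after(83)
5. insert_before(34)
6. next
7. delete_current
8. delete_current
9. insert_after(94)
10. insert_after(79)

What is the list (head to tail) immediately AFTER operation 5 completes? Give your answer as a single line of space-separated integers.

Answer: 34 19 83 9 4 8

Derivation:
After 1 (insert_after(19)): list=[7, 19, 9, 4, 8] cursor@7
After 2 (delete_current): list=[19, 9, 4, 8] cursor@19
After 3 (prev): list=[19, 9, 4, 8] cursor@19
After 4 (insert_after(83)): list=[19, 83, 9, 4, 8] cursor@19
After 5 (insert_before(34)): list=[34, 19, 83, 9, 4, 8] cursor@19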